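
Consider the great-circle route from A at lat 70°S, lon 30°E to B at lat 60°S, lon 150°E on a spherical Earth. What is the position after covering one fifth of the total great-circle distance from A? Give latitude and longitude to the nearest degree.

Write both endpoints as unit vectors p₁, p₂ with components (cos φ cos λ, cos φ sin λ, sin φ).
The central angle between the endpoints is δ = arccos(p₁·p₂) ≈ 0.755 rad (43.3°).
Interpolate at f = 1/5 with slerp weights a = sin((1−f)δ)/sin δ ≈ 0.829, b = sin(fδ)/sin δ ≈ 0.220.
p = a·p₁ + b·p₂ ≈ (0.150, 0.197, -0.969); φ = arcsin(p_z) ≈ -75.67°, λ = atan2(p_y, p_x) ≈ 52.58°.

≈ lat 76°S, lon 53°E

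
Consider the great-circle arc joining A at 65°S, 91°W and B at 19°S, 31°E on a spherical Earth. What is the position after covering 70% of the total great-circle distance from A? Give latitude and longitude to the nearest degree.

≈ 42°S, 19°E

The haversine formula gives a central angle δ ≈ 1.487 rad (85.2°) between the endpoints.
Interpolate at f = 0.70 with slerp weights a = sin((1−f)δ)/sin δ ≈ 0.433, b = sin(fδ)/sin δ ≈ 0.866.
p = a·p₁ + b·p₂ ≈ (0.699, 0.239, -0.674); φ = arcsin(p_z) ≈ -42.41°, λ = atan2(p_y, p_x) ≈ 18.87°.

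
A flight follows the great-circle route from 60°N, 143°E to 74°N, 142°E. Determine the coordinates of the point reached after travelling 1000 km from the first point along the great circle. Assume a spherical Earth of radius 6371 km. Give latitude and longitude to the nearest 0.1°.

≈ 69.0°N, 142.5°E

Convert each endpoint to a unit vector on the sphere (x = cos φ cos λ, y = cos φ sin λ, z = sin φ).
The central angle between the endpoints is δ = arccos(p₁·p₂) ≈ 0.244 rad (14.0°). The total great-circle distance is δ·R ≈ 0.244 × 6371 ≈ 1557 km, so the target fraction is f = 1000/1557 ≈ 0.642.
Interpolate at f ≈ 0.642 with slerp weights a = sin((1−f)δ)/sin δ ≈ 0.361, b = sin(fδ)/sin δ ≈ 0.646.
p = a·p₁ + b·p₂ ≈ (-0.284, 0.218, 0.934); φ = arcsin(p_z) ≈ 68.99°, λ = atan2(p_y, p_x) ≈ 142.50°.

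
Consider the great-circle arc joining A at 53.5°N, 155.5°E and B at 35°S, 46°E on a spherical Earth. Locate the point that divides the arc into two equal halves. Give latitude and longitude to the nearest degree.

≈ 15°N, 88°E

Convert each endpoint to a unit vector on the sphere (x = cos φ cos λ, y = cos φ sin λ, z = sin φ).
The central angle between the endpoints is δ = arccos(p₁·p₂) ≈ 2.244 rad (128.6°).
Interpolate at f = 1/2 with slerp weights a = sin((1−f)δ)/sin δ ≈ 1.153, b = sin(fδ)/sin δ ≈ 1.153.
p = a·p₁ + b·p₂ ≈ (0.032, 0.964, 0.265); φ = arcsin(p_z) ≈ 15.39°, λ = atan2(p_y, p_x) ≈ 88.10°.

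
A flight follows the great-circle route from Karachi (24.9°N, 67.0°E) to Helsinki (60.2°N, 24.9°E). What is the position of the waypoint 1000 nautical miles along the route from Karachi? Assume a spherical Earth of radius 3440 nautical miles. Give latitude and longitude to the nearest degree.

≈ (39°N, 57°E)

The haversine formula gives a central angle δ ≈ 0.796 rad (45.6°) between the endpoints. The total great-circle distance is δ·R ≈ 0.796 × 3440 ≈ 2737 nmi, so the target fraction is f = 1000/2737 ≈ 0.365.
Interpolate at f ≈ 0.365 with slerp weights a = sin((1−f)δ)/sin δ ≈ 0.677, b = sin(fδ)/sin δ ≈ 0.401.
p = a·p₁ + b·p₂ ≈ (0.421, 0.649, 0.633); φ = arcsin(p_z) ≈ 39.30°, λ = atan2(p_y, p_x) ≈ 57.05°.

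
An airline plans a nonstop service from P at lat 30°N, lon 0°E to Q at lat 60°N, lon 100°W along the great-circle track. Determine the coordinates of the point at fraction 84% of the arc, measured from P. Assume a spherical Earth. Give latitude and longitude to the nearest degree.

≈ lat 63°N, lon 78°W

The haversine formula gives a central angle δ ≈ 1.205 rad (69.0°) between the endpoints.
Interpolate at f = 0.84 with slerp weights a = sin((1−f)δ)/sin δ ≈ 0.205, b = sin(fδ)/sin δ ≈ 0.908.
p = a·p₁ + b·p₂ ≈ (0.099, -0.447, 0.889); φ = arcsin(p_z) ≈ 62.75°, λ = atan2(p_y, p_x) ≈ -77.53°.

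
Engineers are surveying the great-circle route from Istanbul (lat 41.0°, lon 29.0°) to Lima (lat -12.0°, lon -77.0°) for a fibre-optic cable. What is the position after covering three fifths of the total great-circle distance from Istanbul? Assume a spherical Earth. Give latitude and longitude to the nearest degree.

≈ lat 16°, lon -43°

From cos δ = sin φ₁ sin φ₂ + cos φ₁ cos φ₂ cos Δλ, the central angle is δ ≈ 1.918 rad (109.9°).
Interpolate at f = 3/5 with slerp weights a = sin((1−f)δ)/sin δ ≈ 0.738, b = sin(fδ)/sin δ ≈ 0.971.
p = a·p₁ + b·p₂ ≈ (0.701, -0.655, 0.282); φ = arcsin(p_z) ≈ 16.40°, λ = atan2(p_y, p_x) ≈ -43.08°.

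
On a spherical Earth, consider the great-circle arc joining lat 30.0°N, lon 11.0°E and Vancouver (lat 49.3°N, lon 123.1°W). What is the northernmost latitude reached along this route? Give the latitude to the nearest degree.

≈ 66°N

The great circle lies in the plane with unit normal n̂ = (p₁ × p₂)/|p₁ × p₂|.
Here n̂_z ≈ -0.406; the vertex latitude is φ_max = arccos|n̂_z| ≈ 66.1°.
Check via Clairaut: cos φ_max = |cos φ₁| · sin C = cos(30.0°)·sin(27.9°) ≈ 0.406, again giving ≈ 66.1°.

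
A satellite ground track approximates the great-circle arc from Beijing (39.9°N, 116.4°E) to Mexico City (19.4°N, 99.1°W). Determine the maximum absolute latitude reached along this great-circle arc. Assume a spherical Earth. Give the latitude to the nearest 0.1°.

≈ 63.0°N

The great circle lies in the plane with unit normal n̂ = (p₁ × p₂)/|p₁ × p₂|.
Here n̂_z ≈ +0.453; the vertex latitude is φ_max = arccos|n̂_z| ≈ 63.0°.
Check via Clairaut: cos φ_max = |cos φ₁| · sin C = cos(39.9°)·sin(36.2°) ≈ 0.453, again giving ≈ 63.0°.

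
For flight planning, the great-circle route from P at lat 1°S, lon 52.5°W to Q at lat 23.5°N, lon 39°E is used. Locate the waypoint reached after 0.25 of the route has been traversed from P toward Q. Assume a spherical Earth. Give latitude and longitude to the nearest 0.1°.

≈ lat 8.0°N, lon 31.3°W

Convert each endpoint to a unit vector on the sphere (x = cos φ cos λ, y = cos φ sin λ, z = sin φ).
The central angle between the endpoints is δ = arccos(p₁·p₂) ≈ 1.602 rad (91.8°).
Interpolate at f = 0.25 with slerp weights a = sin((1−f)δ)/sin δ ≈ 0.933, b = sin(fδ)/sin δ ≈ 0.390.
p = a·p₁ + b·p₂ ≈ (0.846, -0.515, 0.139); φ = arcsin(p_z) ≈ 8.00°, λ = atan2(p_y, p_x) ≈ -31.33°.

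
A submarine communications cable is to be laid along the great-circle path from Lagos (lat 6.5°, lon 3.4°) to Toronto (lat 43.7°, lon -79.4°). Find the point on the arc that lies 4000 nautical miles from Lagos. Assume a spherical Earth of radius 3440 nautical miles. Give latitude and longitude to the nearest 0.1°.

Convert each endpoint to a unit vector on the sphere (x = cos φ cos λ, y = cos φ sin λ, z = sin φ).
The central angle between the endpoints is δ = arccos(p₁·p₂) ≈ 1.402 rad (80.3°). The total great-circle distance is δ·R ≈ 1.402 × 3440 ≈ 4822 nmi, so the target fraction is f = 4000/4822 ≈ 0.830.
Interpolate at f ≈ 0.830 with slerp weights a = sin((1−f)δ)/sin δ ≈ 0.240, b = sin(fδ)/sin δ ≈ 0.931.
p = a·p₁ + b·p₂ ≈ (0.362, -0.648, 0.671); φ = arcsin(p_z) ≈ 42.11°, λ = atan2(p_y, p_x) ≈ -60.80°.

≈ lat 42.1°, lon -60.8°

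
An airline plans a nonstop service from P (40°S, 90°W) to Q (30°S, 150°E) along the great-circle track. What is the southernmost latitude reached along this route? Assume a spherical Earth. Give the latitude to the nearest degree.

The great circle lies in the plane with unit normal n̂ = (p₁ × p₂)/|p₁ × p₂|.
Here n̂_z ≈ -0.575; the vertex latitude is φ_max = arccos|n̂_z| ≈ 54.9°.
Check via Clairaut: cos φ_max = |cos φ₁| · sin C = cos(40.0°)·sin(131.4°) ≈ 0.575, again giving ≈ 54.9°.

≈ 55°S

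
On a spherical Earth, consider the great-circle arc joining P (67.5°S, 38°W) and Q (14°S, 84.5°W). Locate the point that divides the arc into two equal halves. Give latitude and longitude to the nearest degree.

Write both endpoints as unit vectors p₁, p₂ with components (cos φ cos λ, cos φ sin λ, sin φ).
The central angle between the endpoints is δ = arccos(p₁·p₂) ≈ 1.071 rad (61.4°).
Interpolate at f = 1/2 with slerp weights a = sin((1−f)δ)/sin δ ≈ 0.581, b = sin(fδ)/sin δ ≈ 0.581.
p = a·p₁ + b·p₂ ≈ (0.229, -0.699, -0.678); φ = arcsin(p_z) ≈ -42.67°, λ = atan2(p_y, p_x) ≈ -71.82°.

≈ (43°S, 72°W)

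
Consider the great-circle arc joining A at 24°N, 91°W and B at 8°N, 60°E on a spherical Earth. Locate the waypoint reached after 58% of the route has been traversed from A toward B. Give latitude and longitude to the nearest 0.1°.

≈ 45.1°N, 8.6°E

The haversine formula gives a central angle δ ≈ 2.396 rad (137.3°) between the endpoints.
Interpolate at f = 0.58 with slerp weights a = sin((1−f)δ)/sin δ ≈ 1.245, b = sin(fδ)/sin δ ≈ 1.450.
p = a·p₁ + b·p₂ ≈ (0.698, 0.106, 0.708); φ = arcsin(p_z) ≈ 45.09°, λ = atan2(p_y, p_x) ≈ 8.63°.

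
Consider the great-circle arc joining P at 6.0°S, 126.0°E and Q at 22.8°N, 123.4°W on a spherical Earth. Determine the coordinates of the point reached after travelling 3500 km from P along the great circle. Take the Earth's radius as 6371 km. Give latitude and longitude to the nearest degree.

Convert each endpoint to a unit vector on the sphere (x = cos φ cos λ, y = cos φ sin λ, z = sin φ).
The central angle between the endpoints is δ = arccos(p₁·p₂) ≈ 1.942 rad (111.3°). The total great-circle distance is δ·R ≈ 1.942 × 6371 ≈ 12375 km, so the target fraction is f = 3500/12375 ≈ 0.283.
Interpolate at f ≈ 0.283 with slerp weights a = sin((1−f)δ)/sin δ ≈ 1.056, b = sin(fδ)/sin δ ≈ 0.560.
p = a·p₁ + b·p₂ ≈ (-0.902, 0.419, 0.107); φ = arcsin(p_z) ≈ 6.13°, λ = atan2(p_y, p_x) ≈ 155.10°.

≈ 6°N, 155°E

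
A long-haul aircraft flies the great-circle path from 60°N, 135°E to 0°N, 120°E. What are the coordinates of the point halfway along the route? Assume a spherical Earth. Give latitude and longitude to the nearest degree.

≈ 30°N, 125°E

The haversine formula gives a central angle δ ≈ 1.067 rad (61.1°) between the endpoints.
Interpolate at f = 1/2 with slerp weights a = sin((1−f)δ)/sin δ ≈ 0.581, b = sin(fδ)/sin δ ≈ 0.581.
p = a·p₁ + b·p₂ ≈ (-0.496, 0.708, 0.503); φ = arcsin(p_z) ≈ 30.19°, λ = atan2(p_y, p_x) ≈ 124.99°.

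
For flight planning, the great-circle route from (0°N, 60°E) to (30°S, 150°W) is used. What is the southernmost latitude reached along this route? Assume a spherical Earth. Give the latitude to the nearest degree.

The great circle lies in the plane with unit normal n̂ = (p₁ × p₂)/|p₁ × p₂|.
Here n̂_z ≈ +0.655; the vertex latitude is φ_max = arccos|n̂_z| ≈ 49.1°.
Check via Clairaut: cos φ_max = |cos φ₁| · sin C = cos(0.0°)·sin(139.1°) ≈ 0.655, again giving ≈ 49.1°.

≈ 49°S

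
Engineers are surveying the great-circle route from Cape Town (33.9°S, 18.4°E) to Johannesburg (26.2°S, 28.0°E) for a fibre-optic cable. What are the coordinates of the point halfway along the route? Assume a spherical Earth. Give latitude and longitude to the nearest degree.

≈ 30°S, 23°E

From cos δ = sin φ₁ sin φ₂ + cos φ₁ cos φ₂ cos Δλ, the central angle is δ ≈ 0.198 rad (11.3°).
Interpolate at f = 1/2 with slerp weights a = sin((1−f)δ)/sin δ ≈ 0.502, b = sin(fδ)/sin δ ≈ 0.502.
p = a·p₁ + b·p₂ ≈ (0.794, 0.343, -0.502); φ = arcsin(p_z) ≈ -30.14°, λ = atan2(p_y, p_x) ≈ 23.39°.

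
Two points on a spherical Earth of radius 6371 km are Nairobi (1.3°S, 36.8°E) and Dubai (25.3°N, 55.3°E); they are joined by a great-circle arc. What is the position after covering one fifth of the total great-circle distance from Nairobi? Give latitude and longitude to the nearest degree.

≈ (4°N, 40°E)

Convert each endpoint to a unit vector on the sphere (x = cos φ cos λ, y = cos φ sin λ, z = sin φ).
The central angle between the endpoints is δ = arccos(p₁·p₂) ≈ 0.560 rad (32.1°).
Interpolate at f = 1/5 with slerp weights a = sin((1−f)δ)/sin δ ≈ 0.815, b = sin(fδ)/sin δ ≈ 0.210.
p = a·p₁ + b·p₂ ≈ (0.761, 0.645, 0.071); φ = arcsin(p_z) ≈ 4.10°, λ = atan2(p_y, p_x) ≈ 40.27°.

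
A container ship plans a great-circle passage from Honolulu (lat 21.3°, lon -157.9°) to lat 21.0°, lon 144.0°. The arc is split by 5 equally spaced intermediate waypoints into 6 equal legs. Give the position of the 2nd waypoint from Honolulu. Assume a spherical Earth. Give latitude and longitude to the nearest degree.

Convert each endpoint to a unit vector on the sphere (x = cos φ cos λ, y = cos φ sin λ, z = sin φ).
The central angle between the endpoints is δ = arccos(p₁·p₂) ≈ 0.940 rad (53.9°).
Interpolate at f = 2/6 with slerp weights a = sin((1−f)δ)/sin δ ≈ 0.726, b = sin(fδ)/sin δ ≈ 0.382.
p = a·p₁ + b·p₂ ≈ (-0.915, -0.045, 0.401); φ = arcsin(p_z) ≈ 23.61°, λ = atan2(p_y, p_x) ≈ -177.18°.

≈ lat 24°, lon -177°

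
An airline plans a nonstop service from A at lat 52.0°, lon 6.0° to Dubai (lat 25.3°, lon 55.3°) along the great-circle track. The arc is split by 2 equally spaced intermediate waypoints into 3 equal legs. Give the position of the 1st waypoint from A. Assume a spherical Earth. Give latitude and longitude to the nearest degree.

≈ lat 46°, lon 27°

From cos δ = sin φ₁ sin φ₂ + cos φ₁ cos φ₂ cos Δλ, the central angle is δ ≈ 0.796 rad (45.6°).
Interpolate at f = 1/3 with slerp weights a = sin((1−f)δ)/sin δ ≈ 0.708, b = sin(fδ)/sin δ ≈ 0.367.
p = a·p₁ + b·p₂ ≈ (0.623, 0.318, 0.715); φ = arcsin(p_z) ≈ 45.64°, λ = atan2(p_y, p_x) ≈ 27.08°.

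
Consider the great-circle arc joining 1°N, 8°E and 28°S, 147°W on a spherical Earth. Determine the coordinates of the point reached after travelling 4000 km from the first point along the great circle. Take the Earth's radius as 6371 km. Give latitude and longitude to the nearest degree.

≈ 26°S, 16°W

The haversine formula gives a central angle δ ≈ 2.512 rad (143.9°) between the endpoints. The total great-circle distance is δ·R ≈ 2.512 × 6371 ≈ 16004 km, so the target fraction is f = 4000/16004 ≈ 0.250.
Interpolate at f ≈ 0.250 with slerp weights a = sin((1−f)δ)/sin δ ≈ 1.616, b = sin(fδ)/sin δ ≈ 0.998.
p = a·p₁ + b·p₂ ≈ (0.861, -0.255, -0.440); φ = arcsin(p_z) ≈ -26.12°, λ = atan2(p_y, p_x) ≈ -16.49°.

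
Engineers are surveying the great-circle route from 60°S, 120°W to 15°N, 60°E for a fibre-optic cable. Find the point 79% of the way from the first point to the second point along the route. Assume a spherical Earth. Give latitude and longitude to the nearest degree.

Convert each endpoint to a unit vector on the sphere (x = cos φ cos λ, y = cos φ sin λ, z = sin φ).
The central angle between the endpoints is δ = arccos(p₁·p₂) ≈ 2.356 rad (135.0°).
Interpolate at f = 0.79 with slerp weights a = sin((1−f)δ)/sin δ ≈ 0.672, b = sin(fδ)/sin δ ≈ 1.355.
p = a·p₁ + b·p₂ ≈ (0.486, 0.843, -0.231); φ = arcsin(p_z) ≈ -13.35°, λ = atan2(p_y, p_x) ≈ 60.00°.

≈ 13°S, 60°E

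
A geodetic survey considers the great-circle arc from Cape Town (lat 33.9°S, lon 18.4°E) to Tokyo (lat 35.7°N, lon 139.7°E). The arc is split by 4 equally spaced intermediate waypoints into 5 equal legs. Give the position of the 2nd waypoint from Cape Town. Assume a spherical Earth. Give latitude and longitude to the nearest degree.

Convert each endpoint to a unit vector on the sphere (x = cos φ cos λ, y = cos φ sin λ, z = sin φ).
The central angle between the endpoints is δ = arccos(p₁·p₂) ≈ 2.313 rad (132.5°).
Interpolate at f = 2/5 with slerp weights a = sin((1−f)δ)/sin δ ≈ 1.334, b = sin(fδ)/sin δ ≈ 1.083.
p = a·p₁ + b·p₂ ≈ (0.379, 0.918, -0.112); φ = arcsin(p_z) ≈ -6.41°, λ = atan2(p_y, p_x) ≈ 67.55°.

≈ lat 6°S, lon 68°E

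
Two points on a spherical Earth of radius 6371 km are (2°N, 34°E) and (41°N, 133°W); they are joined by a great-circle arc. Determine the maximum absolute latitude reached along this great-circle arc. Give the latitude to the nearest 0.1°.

≈ 76.0°N

The great circle lies in the plane with unit normal n̂ = (p₁ × p₂)/|p₁ × p₂|.
Here n̂_z ≈ -0.242; the vertex latitude is φ_max = arccos|n̂_z| ≈ 76.0°.
Check via Clairaut: cos φ_max = |cos φ₁| · sin C = cos(2.0°)·sin(14.0°) ≈ 0.242, again giving ≈ 76.0°.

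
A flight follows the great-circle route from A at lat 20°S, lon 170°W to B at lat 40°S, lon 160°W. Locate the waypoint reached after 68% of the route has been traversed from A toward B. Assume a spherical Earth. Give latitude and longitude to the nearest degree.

≈ lat 34°S, lon 164°W

From cos δ = sin φ₁ sin φ₂ + cos φ₁ cos φ₂ cos Δλ, the central angle is δ ≈ 0.380 rad (21.8°).
Interpolate at f = 0.68 with slerp weights a = sin((1−f)δ)/sin δ ≈ 0.327, b = sin(fδ)/sin δ ≈ 0.689.
p = a·p₁ + b·p₂ ≈ (-0.799, -0.234, -0.555); φ = arcsin(p_z) ≈ -33.69°, λ = atan2(p_y, p_x) ≈ -163.68°.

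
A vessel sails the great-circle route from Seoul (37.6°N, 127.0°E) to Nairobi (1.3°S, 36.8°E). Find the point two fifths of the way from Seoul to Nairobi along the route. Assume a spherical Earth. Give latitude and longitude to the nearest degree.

≈ (29°N, 84°E)

The haversine formula gives a central angle δ ≈ 1.587 rad (91.0°) between the endpoints.
Interpolate at f = 2/5 with slerp weights a = sin((1−f)δ)/sin δ ≈ 0.815, b = sin(fδ)/sin δ ≈ 0.593.
p = a·p₁ + b·p₂ ≈ (0.086, 0.871, 0.484); φ = arcsin(p_z) ≈ 28.93°, λ = atan2(p_y, p_x) ≈ 84.34°.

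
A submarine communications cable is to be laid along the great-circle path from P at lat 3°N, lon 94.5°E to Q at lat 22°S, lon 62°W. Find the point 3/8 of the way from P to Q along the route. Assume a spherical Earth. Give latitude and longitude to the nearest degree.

≈ lat 32°S, lon 48°E

The haversine formula gives a central angle δ ≈ 2.623 rad (150.3°) between the endpoints.
Interpolate at f = 3/8 with slerp weights a = sin((1−f)δ)/sin δ ≈ 2.014, b = sin(fδ)/sin δ ≈ 1.681.
p = a·p₁ + b·p₂ ≈ (0.574, 0.629, -0.524); φ = arcsin(p_z) ≈ -31.62°, λ = atan2(p_y, p_x) ≈ 47.63°.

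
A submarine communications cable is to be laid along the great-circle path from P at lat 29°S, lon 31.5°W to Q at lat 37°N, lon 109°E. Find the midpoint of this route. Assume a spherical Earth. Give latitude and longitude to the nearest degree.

≈ lat 12°N, lon 32°E

From cos δ = sin φ₁ sin φ₂ + cos φ₁ cos φ₂ cos Δλ, the central angle is δ ≈ 2.551 rad (146.2°).
Interpolate at f = 1/2 with slerp weights a = sin((1−f)δ)/sin δ ≈ 1.719, b = sin(fδ)/sin δ ≈ 1.719.
p = a·p₁ + b·p₂ ≈ (0.835, 0.512, 0.201); φ = arcsin(p_z) ≈ 11.60°, λ = atan2(p_y, p_x) ≈ 31.54°.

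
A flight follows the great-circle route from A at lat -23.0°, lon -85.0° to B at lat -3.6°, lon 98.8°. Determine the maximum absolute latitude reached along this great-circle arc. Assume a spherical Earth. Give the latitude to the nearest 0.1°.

≈ -82.3°

The great circle lies in the plane with unit normal n̂ = (p₁ × p₂)/|p₁ × p₂|.
Here n̂_z ≈ -0.135; the vertex latitude is φ_max = arccos|n̂_z| ≈ 82.3°.
Check via Clairaut: cos φ_max = |cos φ₁| · sin C = cos(23.0°)·sin(171.6°) ≈ 0.135, again giving ≈ 82.3°.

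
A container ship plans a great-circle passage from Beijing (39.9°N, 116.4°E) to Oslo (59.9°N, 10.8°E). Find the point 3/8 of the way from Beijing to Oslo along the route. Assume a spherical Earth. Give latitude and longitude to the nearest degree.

≈ 58°N, 92°E

Convert each endpoint to a unit vector on the sphere (x = cos φ cos λ, y = cos φ sin λ, z = sin φ).
The central angle between the endpoints is δ = arccos(p₁·p₂) ≈ 1.102 rad (63.2°).
Interpolate at f = 3/8 with slerp weights a = sin((1−f)δ)/sin δ ≈ 0.713, b = sin(fδ)/sin δ ≈ 0.450.
p = a·p₁ + b·p₂ ≈ (-0.021, 0.532, 0.847); φ = arcsin(p_z) ≈ 57.84°, λ = atan2(p_y, p_x) ≈ 92.29°.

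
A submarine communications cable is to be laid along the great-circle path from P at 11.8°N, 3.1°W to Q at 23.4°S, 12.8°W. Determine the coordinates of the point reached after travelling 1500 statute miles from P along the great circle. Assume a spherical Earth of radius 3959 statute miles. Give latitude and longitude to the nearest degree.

Convert each endpoint to a unit vector on the sphere (x = cos φ cos λ, y = cos φ sin λ, z = sin φ).
The central angle between the endpoints is δ = arccos(p₁·p₂) ≈ 0.636 rad (36.5°). The total great-circle distance is δ·R ≈ 0.636 × 3959 ≈ 2519 mi, so the target fraction is f = 1500/2519 ≈ 0.595.
Interpolate at f ≈ 0.595 with slerp weights a = sin((1−f)δ)/sin δ ≈ 0.428, b = sin(fδ)/sin δ ≈ 0.622.
p = a·p₁ + b·p₂ ≈ (0.976, -0.149, -0.160); φ = arcsin(p_z) ≈ -9.18°, λ = atan2(p_y, p_x) ≈ -8.70°.

≈ 9°S, 9°W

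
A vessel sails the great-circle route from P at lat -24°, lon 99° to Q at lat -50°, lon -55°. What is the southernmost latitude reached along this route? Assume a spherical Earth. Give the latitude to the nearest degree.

≈ -75°

The great circle lies in the plane with unit normal n̂ = (p₁ × p₂)/|p₁ × p₂|.
Here n̂_z ≈ -0.264; the vertex latitude is φ_max = arccos|n̂_z| ≈ 74.7°.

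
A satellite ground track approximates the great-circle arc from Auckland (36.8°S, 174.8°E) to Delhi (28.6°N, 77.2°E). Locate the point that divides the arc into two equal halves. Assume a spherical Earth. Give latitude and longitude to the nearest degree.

Convert each endpoint to a unit vector on the sphere (x = cos φ cos λ, y = cos φ sin λ, z = sin φ).
The central angle between the endpoints is δ = arccos(p₁·p₂) ≈ 1.960 rad (112.3°).
Interpolate at f = 1/2 with slerp weights a = sin((1−f)δ)/sin δ ≈ 0.898, b = sin(fδ)/sin δ ≈ 0.898.
p = a·p₁ + b·p₂ ≈ (-0.541, 0.834, -0.108); φ = arcsin(p_z) ≈ -6.20°, λ = atan2(p_y, p_x) ≈ 122.99°.

≈ (6°S, 123°E)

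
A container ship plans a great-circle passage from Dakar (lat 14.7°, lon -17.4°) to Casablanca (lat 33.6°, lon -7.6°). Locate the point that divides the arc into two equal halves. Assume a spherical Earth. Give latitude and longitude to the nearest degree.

Convert each endpoint to a unit vector on the sphere (x = cos φ cos λ, y = cos φ sin λ, z = sin φ).
The central angle between the endpoints is δ = arccos(p₁·p₂) ≈ 0.364 rad (20.9°).
Interpolate at f = 1/2 with slerp weights a = sin((1−f)δ)/sin δ ≈ 0.508, b = sin(fδ)/sin δ ≈ 0.508.
p = a·p₁ + b·p₂ ≈ (0.889, -0.203, 0.410); φ = arcsin(p_z) ≈ 24.23°, λ = atan2(p_y, p_x) ≈ -12.87°.

≈ lat 24°, lon -13°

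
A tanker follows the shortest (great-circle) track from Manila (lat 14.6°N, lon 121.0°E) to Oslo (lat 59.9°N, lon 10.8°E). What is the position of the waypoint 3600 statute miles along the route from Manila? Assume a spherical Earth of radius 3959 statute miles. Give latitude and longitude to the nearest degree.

Convert each endpoint to a unit vector on the sphere (x = cos φ cos λ, y = cos φ sin λ, z = sin φ).
The central angle between the endpoints is δ = arccos(p₁·p₂) ≈ 1.520 rad (87.1°). The total great-circle distance is δ·R ≈ 1.520 × 3959 ≈ 6019 mi, so the target fraction is f = 3600/6019 ≈ 0.598.
Interpolate at f ≈ 0.598 with slerp weights a = sin((1−f)δ)/sin δ ≈ 0.574, b = sin(fδ)/sin δ ≈ 0.790.
p = a·p₁ + b·p₂ ≈ (0.103, 0.551, 0.828); φ = arcsin(p_z) ≈ 55.93°, λ = atan2(p_y, p_x) ≈ 79.41°.

≈ lat 56°N, lon 79°E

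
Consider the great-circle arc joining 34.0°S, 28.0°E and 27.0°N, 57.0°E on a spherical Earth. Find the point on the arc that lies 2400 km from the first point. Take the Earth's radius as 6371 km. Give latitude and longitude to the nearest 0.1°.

From cos δ = sin φ₁ sin φ₂ + cos φ₁ cos φ₂ cos Δλ, the central angle is δ ≈ 1.168 rad (66.9°). The total great-circle distance is δ·R ≈ 1.168 × 6371 ≈ 7440 km, so the target fraction is f = 2400/7440 ≈ 0.323.
Interpolate at f ≈ 0.323 with slerp weights a = sin((1−f)δ)/sin δ ≈ 0.773, b = sin(fδ)/sin δ ≈ 0.400.
p = a·p₁ + b·p₂ ≈ (0.760, 0.600, -0.251); φ = arcsin(p_z) ≈ -14.52°, λ = atan2(p_y, p_x) ≈ 38.28°.

≈ 14.5°S, 38.3°E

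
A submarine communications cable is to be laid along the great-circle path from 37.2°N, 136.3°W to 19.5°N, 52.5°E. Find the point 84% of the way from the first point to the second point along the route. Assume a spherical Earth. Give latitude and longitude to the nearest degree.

≈ 39°N, 56°E

Write both endpoints as unit vectors p₁, p₂ with components (cos φ cos λ, cos φ sin λ, sin φ).
The central angle between the endpoints is δ = arccos(p₁·p₂) ≈ 2.141 rad (122.7°).
Interpolate at f = 0.84 with slerp weights a = sin((1−f)δ)/sin δ ≈ 0.399, b = sin(fδ)/sin δ ≈ 1.158.
p = a·p₁ + b·p₂ ≈ (0.434, 0.646, 0.628); φ = arcsin(p_z) ≈ 38.89°, λ = atan2(p_y, p_x) ≈ 56.08°.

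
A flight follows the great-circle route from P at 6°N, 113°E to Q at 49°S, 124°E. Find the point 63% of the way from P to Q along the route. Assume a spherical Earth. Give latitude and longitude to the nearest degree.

≈ 29°S, 119°E

The haversine formula gives a central angle δ ≈ 0.974 rad (55.8°) between the endpoints.
Interpolate at f = 0.63 with slerp weights a = sin((1−f)δ)/sin δ ≈ 0.426, b = sin(fδ)/sin δ ≈ 0.696.
p = a·p₁ + b·p₂ ≈ (-0.421, 0.769, -0.481); φ = arcsin(p_z) ≈ -28.74°, λ = atan2(p_y, p_x) ≈ 118.70°.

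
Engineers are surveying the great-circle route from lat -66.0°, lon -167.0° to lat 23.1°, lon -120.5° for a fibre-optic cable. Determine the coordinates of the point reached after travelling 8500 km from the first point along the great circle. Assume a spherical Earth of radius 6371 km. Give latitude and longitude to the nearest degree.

The haversine formula gives a central angle δ ≈ 1.672 rad (95.8°) between the endpoints. The total great-circle distance is δ·R ≈ 1.672 × 6371 ≈ 10651 km, so the target fraction is f = 8500/10651 ≈ 0.798.
Interpolate at f ≈ 0.798 with slerp weights a = sin((1−f)δ)/sin δ ≈ 0.333, b = sin(fδ)/sin δ ≈ 0.977.
p = a·p₁ + b·p₂ ≈ (-0.588, -0.805, 0.079); φ = arcsin(p_z) ≈ 4.54°, λ = atan2(p_y, p_x) ≈ -126.16°.

≈ lat 5°, lon -126°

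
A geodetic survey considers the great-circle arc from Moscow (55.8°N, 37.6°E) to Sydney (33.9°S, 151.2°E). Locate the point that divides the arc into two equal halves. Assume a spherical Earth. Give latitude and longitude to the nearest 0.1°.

≈ 18.7°N, 110.8°E

From cos δ = sin φ₁ sin φ₂ + cos φ₁ cos φ₂ cos Δλ, the central angle is δ ≈ 2.276 rad (130.4°).
Interpolate at f = 1/2 with slerp weights a = sin((1−f)δ)/sin δ ≈ 1.192, b = sin(fδ)/sin δ ≈ 1.192.
p = a·p₁ + b·p₂ ≈ (-0.336, 0.885, 0.321); φ = arcsin(p_z) ≈ 18.73°, λ = atan2(p_y, p_x) ≈ 110.79°.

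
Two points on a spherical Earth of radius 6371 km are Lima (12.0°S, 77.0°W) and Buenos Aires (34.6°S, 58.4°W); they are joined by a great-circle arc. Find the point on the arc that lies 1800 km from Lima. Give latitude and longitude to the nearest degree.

From cos δ = sin φ₁ sin φ₂ + cos φ₁ cos φ₂ cos Δλ, the central angle is δ ≈ 0.492 rad (28.2°). The total great-circle distance is δ·R ≈ 0.492 × 6371 ≈ 3138 km, so the target fraction is f = 1800/3138 ≈ 0.574.
Interpolate at f ≈ 0.574 with slerp weights a = sin((1−f)δ)/sin δ ≈ 0.441, b = sin(fδ)/sin δ ≈ 0.590.
p = a·p₁ + b·p₂ ≈ (0.351, -0.833, -0.426); φ = arcsin(p_z) ≈ -25.24°, λ = atan2(p_y, p_x) ≈ -67.15°.

≈ 25°S, 67°W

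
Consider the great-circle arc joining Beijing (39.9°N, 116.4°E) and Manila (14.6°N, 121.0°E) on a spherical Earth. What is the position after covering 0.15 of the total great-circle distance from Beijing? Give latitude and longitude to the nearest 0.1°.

≈ 36.1°N, 117.3°E

Convert each endpoint to a unit vector on the sphere (x = cos φ cos λ, y = cos φ sin λ, z = sin φ).
The central angle between the endpoints is δ = arccos(p₁·p₂) ≈ 0.447 rad (25.6°).
Interpolate at f = 0.15 with slerp weights a = sin((1−f)δ)/sin δ ≈ 0.858, b = sin(fδ)/sin δ ≈ 0.155.
p = a·p₁ + b·p₂ ≈ (-0.370, 0.718, 0.589); φ = arcsin(p_z) ≈ 36.12°, λ = atan2(p_y, p_x) ≈ 117.25°.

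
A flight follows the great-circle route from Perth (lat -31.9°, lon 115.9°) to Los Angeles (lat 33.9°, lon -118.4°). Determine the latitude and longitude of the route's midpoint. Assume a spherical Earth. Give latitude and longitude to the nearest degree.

≈ lat 2°, lon 177°

Write both endpoints as unit vectors p₁, p₂ with components (cos φ cos λ, cos φ sin λ, sin φ).
The central angle between the endpoints is δ = arccos(p₁·p₂) ≈ 2.355 rad (134.9°).
Interpolate at f = 1/2 with slerp weights a = sin((1−f)δ)/sin δ ≈ 1.304, b = sin(fδ)/sin δ ≈ 1.304.
p = a·p₁ + b·p₂ ≈ (-0.998, 0.044, 0.038); φ = arcsin(p_z) ≈ 2.19°, λ = atan2(p_y, p_x) ≈ 177.49°.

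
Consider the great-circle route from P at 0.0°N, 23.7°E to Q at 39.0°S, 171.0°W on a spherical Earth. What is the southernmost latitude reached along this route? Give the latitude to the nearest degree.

≈ 73°S

The great circle lies in the plane with unit normal n̂ = (p₁ × p₂)/|p₁ × p₂|.
Here n̂_z ≈ +0.299; the vertex latitude is φ_max = arccos|n̂_z| ≈ 72.6°.
Check via Clairaut: cos φ_max = |cos φ₁| · sin C = cos(0.0°)·sin(162.6°) ≈ 0.299, again giving ≈ 72.6°.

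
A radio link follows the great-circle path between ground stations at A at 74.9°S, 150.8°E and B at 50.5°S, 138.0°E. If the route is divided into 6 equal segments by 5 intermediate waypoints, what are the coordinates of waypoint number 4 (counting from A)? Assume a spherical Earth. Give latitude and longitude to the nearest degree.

Convert each endpoint to a unit vector on the sphere (x = cos φ cos λ, y = cos φ sin λ, z = sin φ).
The central angle between the endpoints is δ = arccos(p₁·p₂) ≈ 0.436 rad (25.0°).
Interpolate at f = 4/6 with slerp weights a = sin((1−f)δ)/sin δ ≈ 0.343, b = sin(fδ)/sin δ ≈ 0.679.
p = a·p₁ + b·p₂ ≈ (-0.399, 0.332, -0.855); φ = arcsin(p_z) ≈ -58.73°, λ = atan2(p_y, p_x) ≈ 140.18°.

≈ 59°S, 140°E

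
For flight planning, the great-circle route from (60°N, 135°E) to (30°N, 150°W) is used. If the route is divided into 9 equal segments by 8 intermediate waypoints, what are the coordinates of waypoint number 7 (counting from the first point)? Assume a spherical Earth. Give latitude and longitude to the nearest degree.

≈ (40°N, 159°W)

The haversine formula gives a central angle δ ≈ 0.994 rad (57.0°) between the endpoints.
Interpolate at f = 7/9 with slerp weights a = sin((1−f)δ)/sin δ ≈ 0.261, b = sin(fδ)/sin δ ≈ 0.833.
p = a·p₁ + b·p₂ ≈ (-0.717, -0.268, 0.643); φ = arcsin(p_z) ≈ 40.01°, λ = atan2(p_y, p_x) ≈ -159.49°.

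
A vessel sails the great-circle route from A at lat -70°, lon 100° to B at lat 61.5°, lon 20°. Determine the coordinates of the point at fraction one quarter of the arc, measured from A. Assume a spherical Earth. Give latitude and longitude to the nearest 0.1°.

Convert each endpoint to a unit vector on the sphere (x = cos φ cos λ, y = cos φ sin λ, z = sin φ).
The central angle between the endpoints is δ = arccos(p₁·p₂) ≈ 2.494 rad (142.9°).
Interpolate at f = 1/4 with slerp weights a = sin((1−f)δ)/sin δ ≈ 1.584, b = sin(fδ)/sin δ ≈ 0.968.
p = a·p₁ + b·p₂ ≈ (0.340, 0.691, -0.638); φ = arcsin(p_z) ≈ -39.62°, λ = atan2(p_y, p_x) ≈ 63.82°.

≈ lat -39.6°, lon 63.8°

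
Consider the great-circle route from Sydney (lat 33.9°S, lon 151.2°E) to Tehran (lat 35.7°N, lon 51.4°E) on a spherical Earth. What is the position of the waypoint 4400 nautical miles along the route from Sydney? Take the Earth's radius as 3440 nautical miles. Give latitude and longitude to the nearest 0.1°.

≈ lat 11.5°N, lon 90.6°E

Write both endpoints as unit vectors p₁, p₂ with components (cos φ cos λ, cos φ sin λ, sin φ).
The central angle between the endpoints is δ = arccos(p₁·p₂) ≈ 2.027 rad (116.1°). The total great-circle distance is δ·R ≈ 2.027 × 3440 ≈ 6972 nmi, so the target fraction is f = 4400/6972 ≈ 0.631.
Interpolate at f ≈ 0.631 with slerp weights a = sin((1−f)δ)/sin δ ≈ 0.757, b = sin(fδ)/sin δ ≈ 1.067.
p = a·p₁ + b·p₂ ≈ (-0.010, 0.980, 0.200); φ = arcsin(p_z) ≈ 11.55°, λ = atan2(p_y, p_x) ≈ 90.60°.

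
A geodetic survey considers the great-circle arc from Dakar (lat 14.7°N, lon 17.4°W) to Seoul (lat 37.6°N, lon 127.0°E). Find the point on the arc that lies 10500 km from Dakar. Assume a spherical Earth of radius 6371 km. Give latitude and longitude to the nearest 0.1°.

Write both endpoints as unit vectors p₁, p₂ with components (cos φ cos λ, cos φ sin λ, sin φ).
The central angle between the endpoints is δ = arccos(p₁·p₂) ≈ 2.058 rad (117.9°). The total great-circle distance is δ·R ≈ 2.058 × 6371 ≈ 13113 km, so the target fraction is f = 10500/13113 ≈ 0.801.
Interpolate at f ≈ 0.801 with slerp weights a = sin((1−f)δ)/sin δ ≈ 0.451, b = sin(fδ)/sin δ ≈ 1.128.
p = a·p₁ + b·p₂ ≈ (-0.122, 0.583, 0.803); φ = arcsin(p_z) ≈ 53.42°, λ = atan2(p_y, p_x) ≈ 101.77°.

≈ lat 53.4°N, lon 101.8°E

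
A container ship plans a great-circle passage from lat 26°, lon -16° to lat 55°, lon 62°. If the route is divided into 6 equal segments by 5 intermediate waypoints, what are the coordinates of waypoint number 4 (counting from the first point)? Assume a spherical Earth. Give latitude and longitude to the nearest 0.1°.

≈ lat 52.1°, lon 27.1°

Convert each endpoint to a unit vector on the sphere (x = cos φ cos λ, y = cos φ sin λ, z = sin φ).
The central angle between the endpoints is δ = arccos(p₁·p₂) ≈ 1.086 rad (62.2°).
Interpolate at f = 4/6 with slerp weights a = sin((1−f)δ)/sin δ ≈ 0.400, b = sin(fδ)/sin δ ≈ 0.749.
p = a·p₁ + b·p₂ ≈ (0.547, 0.280, 0.789); φ = arcsin(p_z) ≈ 52.06°, λ = atan2(p_y, p_x) ≈ 27.09°.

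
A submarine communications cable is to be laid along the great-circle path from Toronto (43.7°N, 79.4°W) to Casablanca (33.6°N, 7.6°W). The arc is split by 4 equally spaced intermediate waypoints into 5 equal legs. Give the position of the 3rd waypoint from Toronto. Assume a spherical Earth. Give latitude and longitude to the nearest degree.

≈ (43°N, 33°W)

Convert each endpoint to a unit vector on the sphere (x = cos φ cos λ, y = cos φ sin λ, z = sin φ).
The central angle between the endpoints is δ = arccos(p₁·p₂) ≈ 0.964 rad (55.2°).
Interpolate at f = 3/5 with slerp weights a = sin((1−f)δ)/sin δ ≈ 0.458, b = sin(fδ)/sin δ ≈ 0.665.
p = a·p₁ + b·p₂ ≈ (0.610, -0.399, 0.685); φ = arcsin(p_z) ≈ 43.20°, λ = atan2(p_y, p_x) ≈ -33.15°.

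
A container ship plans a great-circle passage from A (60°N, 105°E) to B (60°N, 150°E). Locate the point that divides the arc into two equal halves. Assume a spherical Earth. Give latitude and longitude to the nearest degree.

The haversine formula gives a central angle δ ≈ 0.385 rad (22.1°) between the endpoints.
Interpolate at f = 1/2 with slerp weights a = sin((1−f)δ)/sin δ ≈ 0.509, b = sin(fδ)/sin δ ≈ 0.509.
p = a·p₁ + b·p₂ ≈ (-0.287, 0.373, 0.882); φ = arcsin(p_z) ≈ 61.92°, λ = atan2(p_y, p_x) ≈ 127.50°.

≈ (62°N, 128°E)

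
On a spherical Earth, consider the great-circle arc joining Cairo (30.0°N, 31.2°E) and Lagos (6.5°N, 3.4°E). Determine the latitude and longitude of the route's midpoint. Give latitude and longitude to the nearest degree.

≈ 19°N, 16°E

Convert each endpoint to a unit vector on the sphere (x = cos φ cos λ, y = cos φ sin λ, z = sin φ).
The central angle between the endpoints is δ = arccos(p₁·p₂) ≈ 0.613 rad (35.1°).
Interpolate at f = 1/2 with slerp weights a = sin((1−f)δ)/sin δ ≈ 0.524, b = sin(fδ)/sin δ ≈ 0.524.
p = a·p₁ + b·p₂ ≈ (0.909, 0.266, 0.322); φ = arcsin(p_z) ≈ 18.76°, λ = atan2(p_y, p_x) ≈ 16.33°.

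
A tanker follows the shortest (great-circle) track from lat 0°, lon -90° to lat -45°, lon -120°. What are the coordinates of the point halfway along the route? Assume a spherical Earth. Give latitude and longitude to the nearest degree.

≈ lat -23°, lon -102°

From cos δ = sin φ₁ sin φ₂ + cos φ₁ cos φ₂ cos Δλ, the central angle is δ ≈ 0.912 rad (52.2°).
Interpolate at f = 1/2 with slerp weights a = sin((1−f)δ)/sin δ ≈ 0.557, b = sin(fδ)/sin δ ≈ 0.557.
p = a·p₁ + b·p₂ ≈ (-0.197, -0.898, -0.394); φ = arcsin(p_z) ≈ -23.19°, λ = atan2(p_y, p_x) ≈ -102.37°.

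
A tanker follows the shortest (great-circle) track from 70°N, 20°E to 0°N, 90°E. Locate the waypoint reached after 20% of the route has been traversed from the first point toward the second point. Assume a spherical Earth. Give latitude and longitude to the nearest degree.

Convert each endpoint to a unit vector on the sphere (x = cos φ cos λ, y = cos φ sin λ, z = sin φ).
The central angle between the endpoints is δ = arccos(p₁·p₂) ≈ 1.454 rad (83.3°).
Interpolate at f = 0.20 with slerp weights a = sin((1−f)δ)/sin δ ≈ 0.924, b = sin(fδ)/sin δ ≈ 0.289.
p = a·p₁ + b·p₂ ≈ (0.297, 0.397, 0.869); φ = arcsin(p_z) ≈ 60.29°, λ = atan2(p_y, p_x) ≈ 53.18°.

≈ 60°N, 53°E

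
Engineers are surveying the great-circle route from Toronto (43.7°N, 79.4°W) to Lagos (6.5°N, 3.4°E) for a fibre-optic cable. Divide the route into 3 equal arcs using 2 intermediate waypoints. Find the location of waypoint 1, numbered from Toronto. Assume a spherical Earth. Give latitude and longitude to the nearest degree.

Write both endpoints as unit vectors p₁, p₂ with components (cos φ cos λ, cos φ sin λ, sin φ).
The central angle between the endpoints is δ = arccos(p₁·p₂) ≈ 1.402 rad (80.3°).
Interpolate at f = 1/3 with slerp weights a = sin((1−f)δ)/sin δ ≈ 0.816, b = sin(fδ)/sin δ ≈ 0.457.
p = a·p₁ + b·p₂ ≈ (0.562, -0.553, 0.615); φ = arcsin(p_z) ≈ 37.98°, λ = atan2(p_y, p_x) ≈ -44.55°.

≈ 38°N, 45°W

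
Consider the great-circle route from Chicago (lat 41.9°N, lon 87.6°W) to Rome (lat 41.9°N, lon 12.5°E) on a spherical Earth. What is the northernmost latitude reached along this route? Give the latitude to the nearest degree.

≈ 54°N

The great circle lies in the plane with unit normal n̂ = (p₁ × p₂)/|p₁ × p₂|.
Here n̂_z ≈ +0.582; the vertex latitude is φ_max = arccos|n̂_z| ≈ 54.4°.
Check via Clairaut: cos φ_max = |cos φ₁| · sin C = cos(41.9°)·sin(51.4°) ≈ 0.582, again giving ≈ 54.4°.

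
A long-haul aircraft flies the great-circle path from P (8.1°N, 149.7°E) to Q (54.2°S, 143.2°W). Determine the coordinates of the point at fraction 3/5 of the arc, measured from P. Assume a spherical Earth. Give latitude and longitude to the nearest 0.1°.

≈ (33.3°S, 179.6°E)

The haversine formula gives a central angle δ ≈ 1.459 rad (83.6°) between the endpoints.
Interpolate at f = 3/5 with slerp weights a = sin((1−f)δ)/sin δ ≈ 0.555, b = sin(fδ)/sin δ ≈ 0.773.
p = a·p₁ + b·p₂ ≈ (-0.836, 0.006, -0.549); φ = arcsin(p_z) ≈ -33.27°, λ = atan2(p_y, p_x) ≈ 179.57°.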